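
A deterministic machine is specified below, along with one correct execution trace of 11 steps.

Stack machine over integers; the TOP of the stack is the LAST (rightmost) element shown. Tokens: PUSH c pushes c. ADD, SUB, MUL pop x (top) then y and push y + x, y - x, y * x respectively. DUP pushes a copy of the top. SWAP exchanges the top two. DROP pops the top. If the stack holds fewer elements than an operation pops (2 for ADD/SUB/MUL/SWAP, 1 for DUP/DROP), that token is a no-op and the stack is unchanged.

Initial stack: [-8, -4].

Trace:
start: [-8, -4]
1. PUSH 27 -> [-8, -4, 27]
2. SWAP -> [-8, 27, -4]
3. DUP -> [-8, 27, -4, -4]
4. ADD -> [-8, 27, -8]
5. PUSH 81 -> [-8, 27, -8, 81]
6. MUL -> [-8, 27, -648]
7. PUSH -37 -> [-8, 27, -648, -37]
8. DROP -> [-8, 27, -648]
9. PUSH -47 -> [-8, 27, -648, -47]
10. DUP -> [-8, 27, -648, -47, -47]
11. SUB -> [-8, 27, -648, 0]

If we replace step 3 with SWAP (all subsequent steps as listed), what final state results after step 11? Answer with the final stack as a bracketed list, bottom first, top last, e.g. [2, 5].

(re-executing from step 3 with the substitution; state before step 3: [-8, 27, -4])
3. SWAP -> [-8, -4, 27]
4. ADD -> [-8, 23]
5. PUSH 81 -> [-8, 23, 81]
6. MUL -> [-8, 1863]
7. PUSH -37 -> [-8, 1863, -37]
8. DROP -> [-8, 1863]
9. PUSH -47 -> [-8, 1863, -47]
10. DUP -> [-8, 1863, -47, -47]
11. SUB -> [-8, 1863, 0]

[-8, 1863, 0]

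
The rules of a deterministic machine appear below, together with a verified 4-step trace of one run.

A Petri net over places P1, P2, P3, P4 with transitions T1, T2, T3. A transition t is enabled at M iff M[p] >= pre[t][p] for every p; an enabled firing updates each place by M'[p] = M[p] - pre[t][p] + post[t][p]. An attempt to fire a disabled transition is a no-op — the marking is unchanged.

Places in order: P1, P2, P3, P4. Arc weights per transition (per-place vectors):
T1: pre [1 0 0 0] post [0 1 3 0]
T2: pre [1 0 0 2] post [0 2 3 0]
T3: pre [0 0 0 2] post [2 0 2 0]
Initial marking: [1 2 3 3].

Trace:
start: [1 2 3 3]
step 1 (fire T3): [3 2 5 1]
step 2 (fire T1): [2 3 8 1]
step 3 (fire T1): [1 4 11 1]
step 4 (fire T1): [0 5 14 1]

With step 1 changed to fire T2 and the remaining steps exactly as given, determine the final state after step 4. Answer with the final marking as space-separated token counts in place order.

0 4 6 1

(re-executing from step 1 with the substitution; state before step 1: [1 2 3 3])
step 1 (fire T2): [0 4 6 1]
step 2 (fire T1): [0 4 6 1]
step 3 (fire T1): [0 4 6 1]
step 4 (fire T1): [0 4 6 1]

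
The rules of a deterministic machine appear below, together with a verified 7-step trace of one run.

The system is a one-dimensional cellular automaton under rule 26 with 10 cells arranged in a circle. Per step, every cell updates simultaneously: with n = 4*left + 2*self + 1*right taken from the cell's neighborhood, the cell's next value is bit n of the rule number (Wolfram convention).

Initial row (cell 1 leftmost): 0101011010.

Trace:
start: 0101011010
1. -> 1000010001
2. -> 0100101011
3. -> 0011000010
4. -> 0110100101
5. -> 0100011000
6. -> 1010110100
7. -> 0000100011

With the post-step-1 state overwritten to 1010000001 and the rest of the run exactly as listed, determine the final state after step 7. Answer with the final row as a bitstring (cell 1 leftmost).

1011001000

state after step 1 := 1010000001
2. -> 0001000011
3. -> 1010100110
4. -> 0000011100
5. -> 0000110010
6. -> 0001101101
7. -> 1011001000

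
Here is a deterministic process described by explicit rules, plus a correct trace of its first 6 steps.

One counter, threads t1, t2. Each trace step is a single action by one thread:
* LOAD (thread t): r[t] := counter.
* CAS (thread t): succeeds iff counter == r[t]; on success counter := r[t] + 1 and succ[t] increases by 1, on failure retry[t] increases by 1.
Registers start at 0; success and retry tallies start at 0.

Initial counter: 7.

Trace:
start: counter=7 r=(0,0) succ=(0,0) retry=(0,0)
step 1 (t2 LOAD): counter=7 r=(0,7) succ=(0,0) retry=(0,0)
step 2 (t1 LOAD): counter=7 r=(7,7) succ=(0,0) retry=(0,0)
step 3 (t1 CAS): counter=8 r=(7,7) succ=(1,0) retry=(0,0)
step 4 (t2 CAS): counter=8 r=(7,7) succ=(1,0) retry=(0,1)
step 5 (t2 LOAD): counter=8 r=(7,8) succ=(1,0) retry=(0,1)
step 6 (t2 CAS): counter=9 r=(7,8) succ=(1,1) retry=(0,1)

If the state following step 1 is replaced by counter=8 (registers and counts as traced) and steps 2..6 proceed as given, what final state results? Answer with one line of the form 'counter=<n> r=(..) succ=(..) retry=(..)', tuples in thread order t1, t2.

counter=10 r=(8,9) succ=(1,1) retry=(0,1)

state after step 1 := counter=8 r=(0,7) succ=(0,0) retry=(0,0)
step 2 (t1 LOAD): counter=8 r=(8,7) succ=(0,0) retry=(0,0)
step 3 (t1 CAS): counter=9 r=(8,7) succ=(1,0) retry=(0,0)
step 4 (t2 CAS): counter=9 r=(8,7) succ=(1,0) retry=(0,1)
step 5 (t2 LOAD): counter=9 r=(8,9) succ=(1,0) retry=(0,1)
step 6 (t2 CAS): counter=10 r=(8,9) succ=(1,1) retry=(0,1)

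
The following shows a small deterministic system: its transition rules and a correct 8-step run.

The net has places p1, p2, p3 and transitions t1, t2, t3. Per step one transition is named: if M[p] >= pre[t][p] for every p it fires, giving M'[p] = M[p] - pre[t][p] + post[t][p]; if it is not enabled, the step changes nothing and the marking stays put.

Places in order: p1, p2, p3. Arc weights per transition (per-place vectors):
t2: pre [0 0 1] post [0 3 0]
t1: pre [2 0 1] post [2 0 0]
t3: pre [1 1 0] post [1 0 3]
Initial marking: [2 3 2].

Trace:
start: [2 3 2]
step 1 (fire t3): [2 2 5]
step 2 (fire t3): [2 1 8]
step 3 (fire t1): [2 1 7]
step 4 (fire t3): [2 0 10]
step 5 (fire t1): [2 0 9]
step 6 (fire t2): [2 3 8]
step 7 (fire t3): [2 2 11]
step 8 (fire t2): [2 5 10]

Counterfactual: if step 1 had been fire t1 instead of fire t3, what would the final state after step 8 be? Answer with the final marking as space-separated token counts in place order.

2 6 6

(re-executing from step 1 with the substitution; state before step 1: [2 3 2])
step 1 (fire t1): [2 3 1]
step 2 (fire t3): [2 2 4]
step 3 (fire t1): [2 2 3]
step 4 (fire t3): [2 1 6]
step 5 (fire t1): [2 1 5]
step 6 (fire t2): [2 4 4]
step 7 (fire t3): [2 3 7]
step 8 (fire t2): [2 6 6]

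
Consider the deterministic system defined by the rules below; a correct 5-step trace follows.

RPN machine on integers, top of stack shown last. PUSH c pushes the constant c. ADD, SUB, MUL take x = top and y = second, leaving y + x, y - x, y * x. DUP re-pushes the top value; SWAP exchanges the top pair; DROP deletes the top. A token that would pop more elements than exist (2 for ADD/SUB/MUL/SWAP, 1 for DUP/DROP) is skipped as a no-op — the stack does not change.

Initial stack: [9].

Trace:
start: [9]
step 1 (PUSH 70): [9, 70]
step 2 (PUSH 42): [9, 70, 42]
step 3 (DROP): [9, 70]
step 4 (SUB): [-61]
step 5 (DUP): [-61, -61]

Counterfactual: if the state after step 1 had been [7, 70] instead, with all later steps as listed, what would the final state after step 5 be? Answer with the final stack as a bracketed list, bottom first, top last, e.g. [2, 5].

state after step 1 := [7, 70]
step 2 (PUSH 42): [7, 70, 42]
step 3 (DROP): [7, 70]
step 4 (SUB): [-63]
step 5 (DUP): [-63, -63]

[-63, -63]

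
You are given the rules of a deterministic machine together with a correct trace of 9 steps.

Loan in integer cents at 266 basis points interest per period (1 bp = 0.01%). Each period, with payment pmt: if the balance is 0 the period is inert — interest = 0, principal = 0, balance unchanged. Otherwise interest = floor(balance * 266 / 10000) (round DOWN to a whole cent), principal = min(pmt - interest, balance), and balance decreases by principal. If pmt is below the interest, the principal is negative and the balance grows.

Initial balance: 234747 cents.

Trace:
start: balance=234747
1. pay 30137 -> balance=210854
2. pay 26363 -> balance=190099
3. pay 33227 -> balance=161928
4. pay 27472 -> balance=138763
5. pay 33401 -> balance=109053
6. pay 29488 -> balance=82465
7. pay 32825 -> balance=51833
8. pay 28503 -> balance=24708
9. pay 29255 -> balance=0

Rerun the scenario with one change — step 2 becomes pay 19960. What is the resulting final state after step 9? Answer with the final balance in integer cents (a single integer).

3804

(re-executing from step 2 with the substitution; state before step 2: balance=210854)
2. pay 19960 -> balance=196502
3. pay 33227 -> balance=168501
4. pay 27472 -> balance=145511
5. pay 33401 -> balance=115980
6. pay 29488 -> balance=89577
7. pay 32825 -> balance=59134
8. pay 28503 -> balance=32203
9. pay 29255 -> balance=3804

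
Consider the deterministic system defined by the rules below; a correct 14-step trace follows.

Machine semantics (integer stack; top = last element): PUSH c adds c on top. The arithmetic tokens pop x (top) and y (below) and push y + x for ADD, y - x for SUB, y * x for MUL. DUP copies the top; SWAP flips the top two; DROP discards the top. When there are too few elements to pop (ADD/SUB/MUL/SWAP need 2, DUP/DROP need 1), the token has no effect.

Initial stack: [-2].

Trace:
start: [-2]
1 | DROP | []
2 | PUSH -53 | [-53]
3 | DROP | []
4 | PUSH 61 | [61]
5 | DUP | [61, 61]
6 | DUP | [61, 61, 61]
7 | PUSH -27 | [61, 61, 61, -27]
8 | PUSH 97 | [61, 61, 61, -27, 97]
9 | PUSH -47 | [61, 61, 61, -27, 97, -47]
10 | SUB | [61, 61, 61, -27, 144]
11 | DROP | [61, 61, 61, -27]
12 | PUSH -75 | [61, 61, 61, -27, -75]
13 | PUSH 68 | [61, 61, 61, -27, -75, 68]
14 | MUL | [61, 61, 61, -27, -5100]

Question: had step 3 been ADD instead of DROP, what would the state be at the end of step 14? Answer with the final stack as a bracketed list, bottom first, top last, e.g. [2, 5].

(re-executing from step 3 with the substitution; state before step 3: [-53])
3 | ADD | [-53]
4 | PUSH 61 | [-53, 61]
5 | DUP | [-53, 61, 61]
6 | DUP | [-53, 61, 61, 61]
7 | PUSH -27 | [-53, 61, 61, 61, -27]
8 | PUSH 97 | [-53, 61, 61, 61, -27, 97]
9 | PUSH -47 | [-53, 61, 61, 61, -27, 97, -47]
10 | SUB | [-53, 61, 61, 61, -27, 144]
11 | DROP | [-53, 61, 61, 61, -27]
12 | PUSH -75 | [-53, 61, 61, 61, -27, -75]
13 | PUSH 68 | [-53, 61, 61, 61, -27, -75, 68]
14 | MUL | [-53, 61, 61, 61, -27, -5100]

[-53, 61, 61, 61, -27, -5100]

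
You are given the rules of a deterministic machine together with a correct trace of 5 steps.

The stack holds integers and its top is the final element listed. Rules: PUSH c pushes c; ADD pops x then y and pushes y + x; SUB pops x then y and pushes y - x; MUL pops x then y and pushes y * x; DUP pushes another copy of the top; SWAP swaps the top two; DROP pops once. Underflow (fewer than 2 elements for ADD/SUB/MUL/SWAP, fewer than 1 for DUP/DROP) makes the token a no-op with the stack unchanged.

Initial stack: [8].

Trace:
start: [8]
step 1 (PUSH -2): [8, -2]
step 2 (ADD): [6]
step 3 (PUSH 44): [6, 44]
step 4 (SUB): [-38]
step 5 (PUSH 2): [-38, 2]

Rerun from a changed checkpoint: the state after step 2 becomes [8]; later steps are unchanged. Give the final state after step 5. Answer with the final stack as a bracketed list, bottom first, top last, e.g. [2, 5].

state after step 2 := [8]
step 3 (PUSH 44): [8, 44]
step 4 (SUB): [-36]
step 5 (PUSH 2): [-36, 2]

[-36, 2]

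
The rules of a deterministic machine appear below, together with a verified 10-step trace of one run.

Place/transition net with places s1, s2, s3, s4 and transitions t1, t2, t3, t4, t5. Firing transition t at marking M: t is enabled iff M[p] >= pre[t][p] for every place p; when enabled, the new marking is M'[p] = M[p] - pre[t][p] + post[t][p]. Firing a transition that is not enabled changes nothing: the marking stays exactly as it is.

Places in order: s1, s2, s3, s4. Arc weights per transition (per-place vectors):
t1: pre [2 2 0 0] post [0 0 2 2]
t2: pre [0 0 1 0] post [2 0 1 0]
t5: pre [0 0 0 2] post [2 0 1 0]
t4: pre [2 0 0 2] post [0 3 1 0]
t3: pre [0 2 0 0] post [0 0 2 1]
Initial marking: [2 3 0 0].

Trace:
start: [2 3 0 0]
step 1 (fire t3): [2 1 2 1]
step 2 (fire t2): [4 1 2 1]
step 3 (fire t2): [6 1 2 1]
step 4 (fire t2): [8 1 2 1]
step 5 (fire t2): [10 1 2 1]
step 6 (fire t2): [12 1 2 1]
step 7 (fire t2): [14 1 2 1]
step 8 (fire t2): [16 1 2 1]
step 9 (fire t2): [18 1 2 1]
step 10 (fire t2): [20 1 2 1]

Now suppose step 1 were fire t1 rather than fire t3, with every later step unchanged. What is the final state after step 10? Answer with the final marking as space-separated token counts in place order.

18 1 2 2

(re-executing from step 1 with the substitution; state before step 1: [2 3 0 0])
step 1 (fire t1): [0 1 2 2]
step 2 (fire t2): [2 1 2 2]
step 3 (fire t2): [4 1 2 2]
step 4 (fire t2): [6 1 2 2]
step 5 (fire t2): [8 1 2 2]
step 6 (fire t2): [10 1 2 2]
step 7 (fire t2): [12 1 2 2]
step 8 (fire t2): [14 1 2 2]
step 9 (fire t2): [16 1 2 2]
step 10 (fire t2): [18 1 2 2]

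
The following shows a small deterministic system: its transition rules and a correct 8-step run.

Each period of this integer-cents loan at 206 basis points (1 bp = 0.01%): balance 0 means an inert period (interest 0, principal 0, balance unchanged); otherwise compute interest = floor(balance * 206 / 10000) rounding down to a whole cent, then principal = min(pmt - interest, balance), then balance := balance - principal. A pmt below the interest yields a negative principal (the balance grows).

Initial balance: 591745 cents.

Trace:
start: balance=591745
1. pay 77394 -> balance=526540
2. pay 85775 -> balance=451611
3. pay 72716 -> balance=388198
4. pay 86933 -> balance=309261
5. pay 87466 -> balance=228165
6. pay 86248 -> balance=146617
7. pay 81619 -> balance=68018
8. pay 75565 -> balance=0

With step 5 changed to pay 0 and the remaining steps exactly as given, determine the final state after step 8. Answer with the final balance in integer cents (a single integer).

(re-executing from step 5 with the substitution; state before step 5: balance=309261)
5. pay 0 -> balance=315631
6. pay 86248 -> balance=235884
7. pay 81619 -> balance=159124
8. pay 75565 -> balance=86836

86836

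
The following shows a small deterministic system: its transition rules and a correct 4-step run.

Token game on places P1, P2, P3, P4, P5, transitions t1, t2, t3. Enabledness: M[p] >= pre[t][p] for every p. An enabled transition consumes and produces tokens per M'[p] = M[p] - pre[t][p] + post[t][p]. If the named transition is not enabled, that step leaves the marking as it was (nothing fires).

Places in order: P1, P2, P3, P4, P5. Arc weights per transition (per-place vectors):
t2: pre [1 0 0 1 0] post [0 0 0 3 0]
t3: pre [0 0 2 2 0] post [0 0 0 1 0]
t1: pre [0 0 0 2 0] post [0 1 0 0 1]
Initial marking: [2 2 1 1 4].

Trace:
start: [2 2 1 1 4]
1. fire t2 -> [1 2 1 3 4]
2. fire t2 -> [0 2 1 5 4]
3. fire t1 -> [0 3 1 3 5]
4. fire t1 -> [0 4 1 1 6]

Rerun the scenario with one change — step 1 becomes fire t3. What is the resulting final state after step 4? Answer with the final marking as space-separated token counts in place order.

1 3 1 1 5

(re-executing from step 1 with the substitution; state before step 1: [2 2 1 1 4])
1. fire t3 -> [2 2 1 1 4]
2. fire t2 -> [1 2 1 3 4]
3. fire t1 -> [1 3 1 1 5]
4. fire t1 -> [1 3 1 1 5]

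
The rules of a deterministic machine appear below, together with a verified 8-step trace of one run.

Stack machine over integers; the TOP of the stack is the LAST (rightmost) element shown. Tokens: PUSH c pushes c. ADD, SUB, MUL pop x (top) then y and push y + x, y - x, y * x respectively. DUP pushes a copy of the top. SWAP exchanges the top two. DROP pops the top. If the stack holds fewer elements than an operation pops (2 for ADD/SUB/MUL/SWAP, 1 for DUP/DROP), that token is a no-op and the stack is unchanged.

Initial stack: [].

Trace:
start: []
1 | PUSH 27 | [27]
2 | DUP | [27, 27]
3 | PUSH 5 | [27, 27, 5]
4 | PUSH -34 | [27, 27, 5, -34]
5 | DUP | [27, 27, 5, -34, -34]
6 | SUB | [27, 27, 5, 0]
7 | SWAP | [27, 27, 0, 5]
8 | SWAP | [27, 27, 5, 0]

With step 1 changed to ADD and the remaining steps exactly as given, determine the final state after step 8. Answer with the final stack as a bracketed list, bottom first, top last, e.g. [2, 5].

(re-executing from step 1 with the substitution; state before step 1: [])
1 | ADD | []
2 | DUP | []
3 | PUSH 5 | [5]
4 | PUSH -34 | [5, -34]
5 | DUP | [5, -34, -34]
6 | SUB | [5, 0]
7 | SWAP | [0, 5]
8 | SWAP | [5, 0]

[5, 0]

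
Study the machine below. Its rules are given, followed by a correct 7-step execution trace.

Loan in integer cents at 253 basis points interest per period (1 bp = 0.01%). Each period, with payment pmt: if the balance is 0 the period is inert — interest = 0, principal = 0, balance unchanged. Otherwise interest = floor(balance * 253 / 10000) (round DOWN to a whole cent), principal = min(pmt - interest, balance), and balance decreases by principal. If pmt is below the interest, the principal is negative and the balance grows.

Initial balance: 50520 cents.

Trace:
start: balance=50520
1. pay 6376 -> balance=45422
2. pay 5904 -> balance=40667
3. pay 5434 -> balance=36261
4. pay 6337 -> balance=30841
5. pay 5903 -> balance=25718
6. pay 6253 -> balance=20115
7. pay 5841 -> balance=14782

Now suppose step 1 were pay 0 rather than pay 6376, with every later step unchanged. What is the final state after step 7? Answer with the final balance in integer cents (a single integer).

22189

(re-executing from step 1 with the substitution; state before step 1: balance=50520)
1. pay 0 -> balance=51798
2. pay 5904 -> balance=47204
3. pay 5434 -> balance=42964
4. pay 6337 -> balance=37713
5. pay 5903 -> balance=32764
6. pay 6253 -> balance=27339
7. pay 5841 -> balance=22189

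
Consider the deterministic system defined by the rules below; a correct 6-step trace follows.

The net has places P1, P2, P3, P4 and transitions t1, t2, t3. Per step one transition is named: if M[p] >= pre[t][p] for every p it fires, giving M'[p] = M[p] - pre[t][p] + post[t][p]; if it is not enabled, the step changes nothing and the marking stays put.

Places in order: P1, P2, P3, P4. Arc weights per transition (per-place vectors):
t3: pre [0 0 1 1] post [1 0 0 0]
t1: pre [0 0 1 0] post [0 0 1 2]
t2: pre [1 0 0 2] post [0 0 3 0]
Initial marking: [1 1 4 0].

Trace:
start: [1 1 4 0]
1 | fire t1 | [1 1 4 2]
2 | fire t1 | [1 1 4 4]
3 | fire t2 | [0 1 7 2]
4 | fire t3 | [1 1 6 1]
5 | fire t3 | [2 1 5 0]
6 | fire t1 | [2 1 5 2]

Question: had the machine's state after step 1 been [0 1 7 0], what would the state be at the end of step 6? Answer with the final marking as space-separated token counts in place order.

state after step 1 := [0 1 7 0]
2 | fire t1 | [0 1 7 2]
3 | fire t2 | [0 1 7 2]
4 | fire t3 | [1 1 6 1]
5 | fire t3 | [2 1 5 0]
6 | fire t1 | [2 1 5 2]

2 1 5 2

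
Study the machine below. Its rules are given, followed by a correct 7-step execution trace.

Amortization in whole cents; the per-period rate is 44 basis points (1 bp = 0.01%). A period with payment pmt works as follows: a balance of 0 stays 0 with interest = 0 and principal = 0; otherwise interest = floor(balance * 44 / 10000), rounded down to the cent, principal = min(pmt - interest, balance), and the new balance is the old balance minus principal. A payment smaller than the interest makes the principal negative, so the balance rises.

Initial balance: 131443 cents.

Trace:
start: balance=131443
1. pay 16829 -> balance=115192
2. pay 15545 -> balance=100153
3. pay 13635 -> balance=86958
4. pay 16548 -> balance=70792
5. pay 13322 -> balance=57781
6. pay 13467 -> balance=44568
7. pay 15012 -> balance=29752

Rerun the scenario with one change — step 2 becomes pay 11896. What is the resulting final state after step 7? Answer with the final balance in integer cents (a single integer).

(re-executing from step 2 with the substitution; state before step 2: balance=115192)
2. pay 11896 -> balance=103802
3. pay 13635 -> balance=90623
4. pay 16548 -> balance=74473
5. pay 13322 -> balance=61478
6. pay 13467 -> balance=48281
7. pay 15012 -> balance=33481

33481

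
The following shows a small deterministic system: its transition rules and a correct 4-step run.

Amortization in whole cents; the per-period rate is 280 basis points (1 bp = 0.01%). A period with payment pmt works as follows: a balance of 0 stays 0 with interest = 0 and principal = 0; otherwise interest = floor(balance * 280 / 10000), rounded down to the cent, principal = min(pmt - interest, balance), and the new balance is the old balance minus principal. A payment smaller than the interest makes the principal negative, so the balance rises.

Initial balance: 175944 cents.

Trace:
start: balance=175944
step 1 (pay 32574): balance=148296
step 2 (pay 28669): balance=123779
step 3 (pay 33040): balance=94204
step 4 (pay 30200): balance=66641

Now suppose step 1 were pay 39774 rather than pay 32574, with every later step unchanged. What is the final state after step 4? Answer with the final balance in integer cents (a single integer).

(re-executing from step 1 with the substitution; state before step 1: balance=175944)
step 1 (pay 39774): balance=141096
step 2 (pay 28669): balance=116377
step 3 (pay 33040): balance=86595
step 4 (pay 30200): balance=58819

58819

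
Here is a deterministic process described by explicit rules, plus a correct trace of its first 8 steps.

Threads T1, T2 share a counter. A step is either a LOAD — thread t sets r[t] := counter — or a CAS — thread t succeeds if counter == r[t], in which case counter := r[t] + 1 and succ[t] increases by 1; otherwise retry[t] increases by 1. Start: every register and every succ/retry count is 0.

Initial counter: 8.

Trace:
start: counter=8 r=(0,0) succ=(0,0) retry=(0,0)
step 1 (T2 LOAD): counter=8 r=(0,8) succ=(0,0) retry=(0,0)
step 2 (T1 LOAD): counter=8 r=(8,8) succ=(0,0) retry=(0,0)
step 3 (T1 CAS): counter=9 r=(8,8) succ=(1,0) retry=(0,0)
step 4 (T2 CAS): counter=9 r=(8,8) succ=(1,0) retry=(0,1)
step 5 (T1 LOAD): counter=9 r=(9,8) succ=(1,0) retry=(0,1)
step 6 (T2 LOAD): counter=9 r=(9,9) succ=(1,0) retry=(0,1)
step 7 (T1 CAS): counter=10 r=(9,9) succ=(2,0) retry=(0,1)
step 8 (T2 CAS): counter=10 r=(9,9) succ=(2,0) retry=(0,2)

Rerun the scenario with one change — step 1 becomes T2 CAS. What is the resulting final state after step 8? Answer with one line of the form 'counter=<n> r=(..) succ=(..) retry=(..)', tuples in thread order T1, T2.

(re-executing from step 1 with the substitution; state before step 1: counter=8 r=(0,0) succ=(0,0) retry=(0,0))
step 1 (T2 CAS): counter=8 r=(0,0) succ=(0,0) retry=(0,1)
step 2 (T1 LOAD): counter=8 r=(8,0) succ=(0,0) retry=(0,1)
step 3 (T1 CAS): counter=9 r=(8,0) succ=(1,0) retry=(0,1)
step 4 (T2 CAS): counter=9 r=(8,0) succ=(1,0) retry=(0,2)
step 5 (T1 LOAD): counter=9 r=(9,0) succ=(1,0) retry=(0,2)
step 6 (T2 LOAD): counter=9 r=(9,9) succ=(1,0) retry=(0,2)
step 7 (T1 CAS): counter=10 r=(9,9) succ=(2,0) retry=(0,2)
step 8 (T2 CAS): counter=10 r=(9,9) succ=(2,0) retry=(0,3)

counter=10 r=(9,9) succ=(2,0) retry=(0,3)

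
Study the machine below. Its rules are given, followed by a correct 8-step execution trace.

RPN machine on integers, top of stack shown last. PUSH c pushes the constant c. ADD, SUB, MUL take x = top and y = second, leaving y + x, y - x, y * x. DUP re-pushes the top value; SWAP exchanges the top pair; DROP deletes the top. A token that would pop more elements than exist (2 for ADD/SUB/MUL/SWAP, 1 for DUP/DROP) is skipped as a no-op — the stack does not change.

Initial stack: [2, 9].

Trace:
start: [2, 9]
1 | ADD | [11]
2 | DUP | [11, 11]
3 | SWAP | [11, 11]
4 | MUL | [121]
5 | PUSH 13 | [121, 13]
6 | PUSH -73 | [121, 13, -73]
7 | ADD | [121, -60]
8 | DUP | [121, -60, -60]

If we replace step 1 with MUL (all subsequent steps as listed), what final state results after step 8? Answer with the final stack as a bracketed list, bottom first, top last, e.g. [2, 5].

[324, -60, -60]

(re-executing from step 1 with the substitution; state before step 1: [2, 9])
1 | MUL | [18]
2 | DUP | [18, 18]
3 | SWAP | [18, 18]
4 | MUL | [324]
5 | PUSH 13 | [324, 13]
6 | PUSH -73 | [324, 13, -73]
7 | ADD | [324, -60]
8 | DUP | [324, -60, -60]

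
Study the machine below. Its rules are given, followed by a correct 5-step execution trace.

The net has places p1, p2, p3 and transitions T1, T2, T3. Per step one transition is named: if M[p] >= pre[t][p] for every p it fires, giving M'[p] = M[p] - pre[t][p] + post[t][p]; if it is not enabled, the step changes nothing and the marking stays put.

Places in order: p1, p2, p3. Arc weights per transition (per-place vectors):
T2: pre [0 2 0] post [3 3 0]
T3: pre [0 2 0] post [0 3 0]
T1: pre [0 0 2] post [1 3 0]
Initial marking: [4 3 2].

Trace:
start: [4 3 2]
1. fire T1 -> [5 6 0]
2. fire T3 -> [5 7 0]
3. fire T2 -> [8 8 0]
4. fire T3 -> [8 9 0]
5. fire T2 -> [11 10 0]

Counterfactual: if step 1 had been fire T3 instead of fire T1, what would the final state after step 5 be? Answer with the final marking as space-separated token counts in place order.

(re-executing from step 1 with the substitution; state before step 1: [4 3 2])
1. fire T3 -> [4 4 2]
2. fire T3 -> [4 5 2]
3. fire T2 -> [7 6 2]
4. fire T3 -> [7 7 2]
5. fire T2 -> [10 8 2]

10 8 2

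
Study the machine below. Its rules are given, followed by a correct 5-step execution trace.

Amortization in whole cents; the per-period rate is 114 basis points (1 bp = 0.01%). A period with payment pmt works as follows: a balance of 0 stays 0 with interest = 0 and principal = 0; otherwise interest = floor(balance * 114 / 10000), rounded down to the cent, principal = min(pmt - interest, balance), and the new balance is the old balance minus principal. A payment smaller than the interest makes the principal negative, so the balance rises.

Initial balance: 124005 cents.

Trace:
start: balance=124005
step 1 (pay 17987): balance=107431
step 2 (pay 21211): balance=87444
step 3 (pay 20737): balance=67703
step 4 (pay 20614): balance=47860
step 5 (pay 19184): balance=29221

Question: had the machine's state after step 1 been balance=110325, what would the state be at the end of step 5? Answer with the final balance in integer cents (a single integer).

32250

state after step 1 := balance=110325
step 2 (pay 21211): balance=90371
step 3 (pay 20737): balance=70664
step 4 (pay 20614): balance=50855
step 5 (pay 19184): balance=32250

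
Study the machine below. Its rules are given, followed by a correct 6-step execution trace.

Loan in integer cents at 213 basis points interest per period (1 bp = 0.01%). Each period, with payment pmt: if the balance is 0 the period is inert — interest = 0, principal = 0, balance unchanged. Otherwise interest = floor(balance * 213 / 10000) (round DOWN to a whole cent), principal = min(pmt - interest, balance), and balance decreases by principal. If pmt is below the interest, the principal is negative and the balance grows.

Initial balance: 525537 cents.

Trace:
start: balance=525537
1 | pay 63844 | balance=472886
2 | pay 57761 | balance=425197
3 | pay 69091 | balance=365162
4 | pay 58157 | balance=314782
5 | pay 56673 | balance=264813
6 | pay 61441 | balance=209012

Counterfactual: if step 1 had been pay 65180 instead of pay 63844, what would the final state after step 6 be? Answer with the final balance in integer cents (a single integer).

207529

(re-executing from step 1 with the substitution; state before step 1: balance=525537)
1 | pay 65180 | balance=471550
2 | pay 57761 | balance=423833
3 | pay 69091 | balance=363769
4 | pay 58157 | balance=313360
5 | pay 56673 | balance=263361
6 | pay 61441 | balance=207529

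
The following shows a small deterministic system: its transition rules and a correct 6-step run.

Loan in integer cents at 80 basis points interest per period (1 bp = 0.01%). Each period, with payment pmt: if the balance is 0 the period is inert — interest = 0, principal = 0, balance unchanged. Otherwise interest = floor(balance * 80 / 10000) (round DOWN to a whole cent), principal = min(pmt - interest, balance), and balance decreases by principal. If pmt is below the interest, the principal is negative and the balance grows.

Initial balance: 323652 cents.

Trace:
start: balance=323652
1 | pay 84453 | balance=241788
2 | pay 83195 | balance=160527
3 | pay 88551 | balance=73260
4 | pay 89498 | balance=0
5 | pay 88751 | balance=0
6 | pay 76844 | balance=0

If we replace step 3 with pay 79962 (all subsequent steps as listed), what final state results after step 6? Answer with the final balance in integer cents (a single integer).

0

(re-executing from step 3 with the substitution; state before step 3: balance=160527)
3 | pay 79962 | balance=81849
4 | pay 89498 | balance=0
5 | pay 88751 | balance=0
6 | pay 76844 | balance=0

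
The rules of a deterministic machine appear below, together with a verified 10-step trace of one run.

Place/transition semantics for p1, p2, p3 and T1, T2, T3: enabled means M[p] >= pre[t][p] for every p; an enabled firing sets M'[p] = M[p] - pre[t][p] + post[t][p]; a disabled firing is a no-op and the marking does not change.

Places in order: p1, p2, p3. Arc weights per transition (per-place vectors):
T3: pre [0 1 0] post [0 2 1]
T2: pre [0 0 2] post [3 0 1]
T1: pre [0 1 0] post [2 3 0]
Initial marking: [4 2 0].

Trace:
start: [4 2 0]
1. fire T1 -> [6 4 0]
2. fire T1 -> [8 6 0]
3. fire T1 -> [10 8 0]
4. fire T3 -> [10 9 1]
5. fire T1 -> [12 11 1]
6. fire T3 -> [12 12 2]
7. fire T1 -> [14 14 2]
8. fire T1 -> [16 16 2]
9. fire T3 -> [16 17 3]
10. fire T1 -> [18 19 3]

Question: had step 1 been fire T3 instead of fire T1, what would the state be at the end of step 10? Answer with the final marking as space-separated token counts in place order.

(re-executing from step 1 with the substitution; state before step 1: [4 2 0])
1. fire T3 -> [4 3 1]
2. fire T1 -> [6 5 1]
3. fire T1 -> [8 7 1]
4. fire T3 -> [8 8 2]
5. fire T1 -> [10 10 2]
6. fire T3 -> [10 11 3]
7. fire T1 -> [12 13 3]
8. fire T1 -> [14 15 3]
9. fire T3 -> [14 16 4]
10. fire T1 -> [16 18 4]

16 18 4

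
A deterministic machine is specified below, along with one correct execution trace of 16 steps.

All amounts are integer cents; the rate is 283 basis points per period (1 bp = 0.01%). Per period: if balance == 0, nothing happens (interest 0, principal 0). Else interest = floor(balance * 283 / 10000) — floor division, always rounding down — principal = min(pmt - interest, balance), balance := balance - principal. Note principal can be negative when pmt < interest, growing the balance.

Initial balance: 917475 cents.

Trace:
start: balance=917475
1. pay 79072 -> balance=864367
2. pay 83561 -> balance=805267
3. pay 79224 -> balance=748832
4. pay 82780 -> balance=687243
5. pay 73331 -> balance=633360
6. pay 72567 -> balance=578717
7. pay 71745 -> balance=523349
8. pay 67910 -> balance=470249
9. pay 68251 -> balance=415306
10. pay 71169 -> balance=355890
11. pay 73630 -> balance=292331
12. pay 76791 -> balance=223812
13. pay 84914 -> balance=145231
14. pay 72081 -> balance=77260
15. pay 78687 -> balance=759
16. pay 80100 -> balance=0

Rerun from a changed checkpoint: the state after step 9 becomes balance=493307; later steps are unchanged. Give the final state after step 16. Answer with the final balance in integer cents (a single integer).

15510

state after step 9 := balance=493307
10. pay 71169 -> balance=436098
11. pay 73630 -> balance=374809
12. pay 76791 -> balance=308625
13. pay 84914 -> balance=232445
14. pay 72081 -> balance=166942
15. pay 78687 -> balance=92979
16. pay 80100 -> balance=15510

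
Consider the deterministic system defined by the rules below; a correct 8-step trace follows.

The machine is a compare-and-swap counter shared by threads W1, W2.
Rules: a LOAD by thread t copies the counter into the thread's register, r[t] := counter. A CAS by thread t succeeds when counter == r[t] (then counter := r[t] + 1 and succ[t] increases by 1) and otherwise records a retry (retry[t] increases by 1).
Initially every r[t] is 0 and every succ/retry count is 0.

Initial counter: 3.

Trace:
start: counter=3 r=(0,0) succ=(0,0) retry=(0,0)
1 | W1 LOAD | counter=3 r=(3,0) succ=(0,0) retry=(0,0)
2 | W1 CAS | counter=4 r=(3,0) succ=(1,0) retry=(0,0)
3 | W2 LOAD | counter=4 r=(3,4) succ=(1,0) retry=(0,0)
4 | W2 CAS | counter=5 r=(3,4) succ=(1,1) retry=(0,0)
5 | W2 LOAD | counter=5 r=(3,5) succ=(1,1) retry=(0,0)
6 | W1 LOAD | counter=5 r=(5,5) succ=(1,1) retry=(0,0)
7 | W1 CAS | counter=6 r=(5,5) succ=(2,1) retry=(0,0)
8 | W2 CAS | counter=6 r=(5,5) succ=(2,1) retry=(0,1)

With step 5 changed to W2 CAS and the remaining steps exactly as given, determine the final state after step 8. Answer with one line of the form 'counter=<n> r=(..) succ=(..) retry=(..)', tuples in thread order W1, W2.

counter=6 r=(5,4) succ=(2,1) retry=(0,2)

(re-executing from step 5 with the substitution; state before step 5: counter=5 r=(3,4) succ=(1,1) retry=(0,0))
5 | W2 CAS | counter=5 r=(3,4) succ=(1,1) retry=(0,1)
6 | W1 LOAD | counter=5 r=(5,4) succ=(1,1) retry=(0,1)
7 | W1 CAS | counter=6 r=(5,4) succ=(2,1) retry=(0,1)
8 | W2 CAS | counter=6 r=(5,4) succ=(2,1) retry=(0,2)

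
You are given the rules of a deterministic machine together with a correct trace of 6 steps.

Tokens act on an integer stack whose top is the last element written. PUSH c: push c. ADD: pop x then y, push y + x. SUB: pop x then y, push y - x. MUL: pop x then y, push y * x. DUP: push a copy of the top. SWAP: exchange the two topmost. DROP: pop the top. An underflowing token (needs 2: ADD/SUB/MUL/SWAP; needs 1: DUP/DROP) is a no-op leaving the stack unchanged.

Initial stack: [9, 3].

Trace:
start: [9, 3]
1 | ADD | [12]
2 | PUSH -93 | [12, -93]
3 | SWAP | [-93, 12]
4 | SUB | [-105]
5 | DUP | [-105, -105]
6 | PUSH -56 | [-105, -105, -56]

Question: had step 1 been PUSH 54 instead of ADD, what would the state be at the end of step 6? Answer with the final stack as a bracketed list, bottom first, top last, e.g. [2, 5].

[9, 3, -147, -147, -56]

(re-executing from step 1 with the substitution; state before step 1: [9, 3])
1 | PUSH 54 | [9, 3, 54]
2 | PUSH -93 | [9, 3, 54, -93]
3 | SWAP | [9, 3, -93, 54]
4 | SUB | [9, 3, -147]
5 | DUP | [9, 3, -147, -147]
6 | PUSH -56 | [9, 3, -147, -147, -56]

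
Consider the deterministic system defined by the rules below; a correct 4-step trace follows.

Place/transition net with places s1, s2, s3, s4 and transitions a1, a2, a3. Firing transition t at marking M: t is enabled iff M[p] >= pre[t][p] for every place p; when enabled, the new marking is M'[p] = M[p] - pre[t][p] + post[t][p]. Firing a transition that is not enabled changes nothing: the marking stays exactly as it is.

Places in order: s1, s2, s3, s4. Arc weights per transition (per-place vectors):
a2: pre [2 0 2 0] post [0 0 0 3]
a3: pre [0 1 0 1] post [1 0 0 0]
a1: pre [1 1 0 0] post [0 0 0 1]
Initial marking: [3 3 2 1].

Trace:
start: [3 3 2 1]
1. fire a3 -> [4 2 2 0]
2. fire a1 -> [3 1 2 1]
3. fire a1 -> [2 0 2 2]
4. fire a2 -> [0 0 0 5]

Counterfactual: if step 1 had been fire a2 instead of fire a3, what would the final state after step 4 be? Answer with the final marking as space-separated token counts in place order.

0 2 0 5

(re-executing from step 1 with the substitution; state before step 1: [3 3 2 1])
1. fire a2 -> [1 3 0 4]
2. fire a1 -> [0 2 0 5]
3. fire a1 -> [0 2 0 5]
4. fire a2 -> [0 2 0 5]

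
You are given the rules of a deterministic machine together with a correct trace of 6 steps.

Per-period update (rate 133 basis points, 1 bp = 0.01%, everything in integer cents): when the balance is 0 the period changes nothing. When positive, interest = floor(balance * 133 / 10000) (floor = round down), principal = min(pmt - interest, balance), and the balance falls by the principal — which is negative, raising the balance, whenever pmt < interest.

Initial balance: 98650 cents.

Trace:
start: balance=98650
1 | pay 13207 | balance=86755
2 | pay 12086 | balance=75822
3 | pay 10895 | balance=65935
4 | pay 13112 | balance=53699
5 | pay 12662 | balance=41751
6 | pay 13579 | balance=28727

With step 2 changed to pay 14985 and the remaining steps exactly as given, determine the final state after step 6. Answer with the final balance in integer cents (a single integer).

25670

(re-executing from step 2 with the substitution; state before step 2: balance=86755)
2 | pay 14985 | balance=72923
3 | pay 10895 | balance=62997
4 | pay 13112 | balance=50722
5 | pay 12662 | balance=38734
6 | pay 13579 | balance=25670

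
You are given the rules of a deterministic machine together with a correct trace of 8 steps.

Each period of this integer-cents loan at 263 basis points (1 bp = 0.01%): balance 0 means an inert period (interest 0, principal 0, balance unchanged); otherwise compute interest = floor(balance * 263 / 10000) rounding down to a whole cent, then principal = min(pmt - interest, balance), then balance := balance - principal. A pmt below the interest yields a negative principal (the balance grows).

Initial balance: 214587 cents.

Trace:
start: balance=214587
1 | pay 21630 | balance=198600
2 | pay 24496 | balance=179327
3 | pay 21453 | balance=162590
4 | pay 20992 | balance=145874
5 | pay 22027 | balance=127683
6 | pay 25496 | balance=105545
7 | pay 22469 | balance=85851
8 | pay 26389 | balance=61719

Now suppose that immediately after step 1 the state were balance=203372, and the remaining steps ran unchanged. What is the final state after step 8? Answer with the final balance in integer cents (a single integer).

67442

state after step 1 := balance=203372
2 | pay 24496 | balance=184224
3 | pay 21453 | balance=167616
4 | pay 20992 | balance=151032
5 | pay 22027 | balance=132977
6 | pay 25496 | balance=110978
7 | pay 22469 | balance=91427
8 | pay 26389 | balance=67442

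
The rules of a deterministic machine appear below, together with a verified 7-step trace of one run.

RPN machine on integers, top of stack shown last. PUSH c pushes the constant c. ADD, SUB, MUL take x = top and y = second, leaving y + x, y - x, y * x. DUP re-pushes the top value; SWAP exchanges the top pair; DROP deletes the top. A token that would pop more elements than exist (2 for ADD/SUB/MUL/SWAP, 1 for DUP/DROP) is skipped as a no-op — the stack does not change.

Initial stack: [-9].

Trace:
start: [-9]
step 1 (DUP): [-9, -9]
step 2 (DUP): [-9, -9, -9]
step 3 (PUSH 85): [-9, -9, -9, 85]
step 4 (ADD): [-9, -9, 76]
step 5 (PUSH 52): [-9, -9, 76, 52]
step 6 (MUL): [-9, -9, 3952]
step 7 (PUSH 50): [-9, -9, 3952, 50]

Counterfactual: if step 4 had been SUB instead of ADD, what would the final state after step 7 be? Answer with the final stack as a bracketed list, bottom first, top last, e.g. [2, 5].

[-9, -9, -4888, 50]

(re-executing from step 4 with the substitution; state before step 4: [-9, -9, -9, 85])
step 4 (SUB): [-9, -9, -94]
step 5 (PUSH 52): [-9, -9, -94, 52]
step 6 (MUL): [-9, -9, -4888]
step 7 (PUSH 50): [-9, -9, -4888, 50]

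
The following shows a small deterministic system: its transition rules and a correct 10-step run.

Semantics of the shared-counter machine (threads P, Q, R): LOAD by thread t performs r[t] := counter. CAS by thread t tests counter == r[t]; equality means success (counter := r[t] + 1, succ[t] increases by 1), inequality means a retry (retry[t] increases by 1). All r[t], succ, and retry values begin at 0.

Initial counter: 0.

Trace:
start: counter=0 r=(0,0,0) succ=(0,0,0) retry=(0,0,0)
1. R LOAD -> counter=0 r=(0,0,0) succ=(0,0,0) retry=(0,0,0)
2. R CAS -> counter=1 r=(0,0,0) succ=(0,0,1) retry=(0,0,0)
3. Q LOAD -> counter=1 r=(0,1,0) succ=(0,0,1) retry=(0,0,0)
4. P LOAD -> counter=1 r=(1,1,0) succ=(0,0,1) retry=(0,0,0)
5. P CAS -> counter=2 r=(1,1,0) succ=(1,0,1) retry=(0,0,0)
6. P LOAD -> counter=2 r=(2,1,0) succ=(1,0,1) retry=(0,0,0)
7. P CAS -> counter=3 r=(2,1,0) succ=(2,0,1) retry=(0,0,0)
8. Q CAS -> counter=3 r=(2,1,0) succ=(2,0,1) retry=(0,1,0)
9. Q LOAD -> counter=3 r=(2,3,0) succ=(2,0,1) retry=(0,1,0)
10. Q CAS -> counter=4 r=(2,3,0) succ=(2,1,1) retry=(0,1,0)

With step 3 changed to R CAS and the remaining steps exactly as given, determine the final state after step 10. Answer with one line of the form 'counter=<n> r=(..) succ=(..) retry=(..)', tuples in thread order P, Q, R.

(re-executing from step 3 with the substitution; state before step 3: counter=1 r=(0,0,0) succ=(0,0,1) retry=(0,0,0))
3. R CAS -> counter=1 r=(0,0,0) succ=(0,0,1) retry=(0,0,1)
4. P LOAD -> counter=1 r=(1,0,0) succ=(0,0,1) retry=(0,0,1)
5. P CAS -> counter=2 r=(1,0,0) succ=(1,0,1) retry=(0,0,1)
6. P LOAD -> counter=2 r=(2,0,0) succ=(1,0,1) retry=(0,0,1)
7. P CAS -> counter=3 r=(2,0,0) succ=(2,0,1) retry=(0,0,1)
8. Q CAS -> counter=3 r=(2,0,0) succ=(2,0,1) retry=(0,1,1)
9. Q LOAD -> counter=3 r=(2,3,0) succ=(2,0,1) retry=(0,1,1)
10. Q CAS -> counter=4 r=(2,3,0) succ=(2,1,1) retry=(0,1,1)

counter=4 r=(2,3,0) succ=(2,1,1) retry=(0,1,1)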